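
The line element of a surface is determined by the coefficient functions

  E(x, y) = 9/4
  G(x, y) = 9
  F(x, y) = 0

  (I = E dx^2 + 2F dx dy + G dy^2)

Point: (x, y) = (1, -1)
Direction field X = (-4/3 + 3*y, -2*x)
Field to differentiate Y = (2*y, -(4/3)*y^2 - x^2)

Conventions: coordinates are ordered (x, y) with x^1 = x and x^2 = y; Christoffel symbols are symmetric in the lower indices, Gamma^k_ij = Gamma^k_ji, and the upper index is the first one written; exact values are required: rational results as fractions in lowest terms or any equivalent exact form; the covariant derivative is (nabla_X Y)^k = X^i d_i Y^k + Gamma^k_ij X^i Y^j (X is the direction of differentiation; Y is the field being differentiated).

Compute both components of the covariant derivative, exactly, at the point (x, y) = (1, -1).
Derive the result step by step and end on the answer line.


E = 9/4, F = 0, G = 9 at the point
E_x = 0, E_y = 0, F_x = 0, F_y = 0, G_x = 0, G_y = 0
EG - F^2 = 81/4;  g^inv = (4/81) * [[9, 0], [0, 9/4]]
first-kind symbols [ij,l] = (1/2)(d_i g_jl + d_j g_il - d_l g_ij): [xx,x] = E_x/2 = 0, [xx,y] = F_x - E_y/2 = 0, [xy,x] = E_y/2 = 0, [xy,y] = G_x/2 = 0, [yy,x] = F_y - G_x/2 = 0, [yy,y] = G_y/2 = 0
Gamma^x_ij = (G*[ij,x] - F*[ij,y])/(EG - F^2), Gamma^y_ij = (E*[ij,y] - F*[ij,x])/(EG - F^2)
Gamma_xxx = 0, Gamma_xxy = 0, Gamma_xyy = 0, Gamma_yxx = 0, Gamma_yxy = 0, Gamma_yyy = 0
X = (-13/3, -2), Y = (-2, -7/3) at the point

Answer: (nabla_X Y)^x = -4, (nabla_X Y)^y = 10/3


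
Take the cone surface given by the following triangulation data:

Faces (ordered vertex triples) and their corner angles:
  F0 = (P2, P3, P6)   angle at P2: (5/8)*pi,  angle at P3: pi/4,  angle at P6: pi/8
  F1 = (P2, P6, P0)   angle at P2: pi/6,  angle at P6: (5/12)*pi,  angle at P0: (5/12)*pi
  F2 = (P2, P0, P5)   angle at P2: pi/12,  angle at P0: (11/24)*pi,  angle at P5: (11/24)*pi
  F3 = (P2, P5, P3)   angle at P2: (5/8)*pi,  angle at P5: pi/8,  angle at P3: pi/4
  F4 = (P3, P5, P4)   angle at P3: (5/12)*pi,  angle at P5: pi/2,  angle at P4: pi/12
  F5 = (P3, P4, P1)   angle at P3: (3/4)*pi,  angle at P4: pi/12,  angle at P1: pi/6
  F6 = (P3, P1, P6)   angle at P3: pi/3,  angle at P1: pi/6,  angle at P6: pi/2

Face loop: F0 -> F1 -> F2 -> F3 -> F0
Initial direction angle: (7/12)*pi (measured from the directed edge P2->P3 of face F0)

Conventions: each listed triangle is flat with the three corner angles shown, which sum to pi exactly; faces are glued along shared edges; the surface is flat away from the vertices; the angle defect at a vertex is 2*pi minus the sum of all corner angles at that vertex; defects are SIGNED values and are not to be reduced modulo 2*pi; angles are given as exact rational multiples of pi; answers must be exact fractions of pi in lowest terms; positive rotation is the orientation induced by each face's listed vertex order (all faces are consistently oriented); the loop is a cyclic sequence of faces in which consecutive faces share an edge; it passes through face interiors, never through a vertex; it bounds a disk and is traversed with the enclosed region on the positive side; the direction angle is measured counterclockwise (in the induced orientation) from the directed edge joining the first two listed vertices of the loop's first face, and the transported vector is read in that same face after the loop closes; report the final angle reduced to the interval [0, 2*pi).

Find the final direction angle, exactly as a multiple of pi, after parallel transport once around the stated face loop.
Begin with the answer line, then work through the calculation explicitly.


Answer: final direction angle = (13/12)*pi

enclosed vertex P2: corner angles sum to (3/2)*pi, defect = 2*pi - (3/2)*pi = pi/2
final direction = starting direction + enclosed defect total, reduced mod 2*pi (induced orientation)
final angle = (7/12)*pi + pi/2 = (13/12)*pi (mod 2*pi)


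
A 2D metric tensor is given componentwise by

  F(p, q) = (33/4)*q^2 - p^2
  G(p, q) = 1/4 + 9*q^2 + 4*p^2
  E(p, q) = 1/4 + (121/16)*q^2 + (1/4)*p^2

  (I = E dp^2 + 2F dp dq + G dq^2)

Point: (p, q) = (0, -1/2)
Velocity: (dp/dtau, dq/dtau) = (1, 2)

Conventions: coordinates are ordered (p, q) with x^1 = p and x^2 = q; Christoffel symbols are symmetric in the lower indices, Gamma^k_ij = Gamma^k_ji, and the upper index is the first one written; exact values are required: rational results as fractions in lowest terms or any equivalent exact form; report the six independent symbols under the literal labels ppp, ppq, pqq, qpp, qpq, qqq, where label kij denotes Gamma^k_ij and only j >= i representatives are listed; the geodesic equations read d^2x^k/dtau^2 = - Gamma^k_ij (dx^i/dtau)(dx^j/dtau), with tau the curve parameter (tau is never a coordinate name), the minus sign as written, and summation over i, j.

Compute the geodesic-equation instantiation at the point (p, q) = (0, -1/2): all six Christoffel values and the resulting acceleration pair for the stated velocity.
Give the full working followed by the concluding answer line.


E = 137/64, F = 33/16, G = 5/2 at the point
E_p = 0, E_q = -121/16, F_p = 0, F_q = -33/4, G_p = 0, G_q = -9
EG - F^2 = 281/256;  g^inv = (256/281) * [[5/2, -33/16], [-33/16, 137/64]]
first-kind symbols [ij,l] = (1/2)(d_i g_jl + d_j g_il - d_l g_ij): [pp,p] = E_p/2 = 0, [pp,q] = F_p - E_q/2 = 121/32, [pq,p] = E_q/2 = -121/32, [pq,q] = G_p/2 = 0, [qq,p] = F_q - G_p/2 = -33/4, [qq,q] = G_q/2 = -9/2
Gamma^p_ij = (G*[ij,p] - F*[ij,q])/(EG - F^2), Gamma^q_ij = (E*[ij,q] - F*[ij,p])/(EG - F^2)
Gamma_ppp = -3993/562, Gamma_ppq = -2420/281, Gamma_pqq = -2904/281, Gamma_qpp = 16577/2248, Gamma_qpq = 3993/562, Gamma_qqq = 1890/281
d^2p/dtau^2 = -(Gamma_ppp*(1)^2 + 2*Gamma_ppq*(1)*(2) + Gamma_pqq*(2)^2) = 46585/562
d^2q/dtau^2 = -(Gamma_qpp*(1)^2 + 2*Gamma_qpq*(1)*(2) + Gamma_qqq*(2)^2) = -140945/2248

Answer: Gamma_ppp = -3993/562, Gamma_ppq = -2420/281, Gamma_pqq = -2904/281, Gamma_qpp = 16577/2248, Gamma_qpq = 3993/562, Gamma_qqq = 1890/281; accelerations (d^2p/dtau^2, d^2q/dtau^2) = (46585/562, -140945/2248)


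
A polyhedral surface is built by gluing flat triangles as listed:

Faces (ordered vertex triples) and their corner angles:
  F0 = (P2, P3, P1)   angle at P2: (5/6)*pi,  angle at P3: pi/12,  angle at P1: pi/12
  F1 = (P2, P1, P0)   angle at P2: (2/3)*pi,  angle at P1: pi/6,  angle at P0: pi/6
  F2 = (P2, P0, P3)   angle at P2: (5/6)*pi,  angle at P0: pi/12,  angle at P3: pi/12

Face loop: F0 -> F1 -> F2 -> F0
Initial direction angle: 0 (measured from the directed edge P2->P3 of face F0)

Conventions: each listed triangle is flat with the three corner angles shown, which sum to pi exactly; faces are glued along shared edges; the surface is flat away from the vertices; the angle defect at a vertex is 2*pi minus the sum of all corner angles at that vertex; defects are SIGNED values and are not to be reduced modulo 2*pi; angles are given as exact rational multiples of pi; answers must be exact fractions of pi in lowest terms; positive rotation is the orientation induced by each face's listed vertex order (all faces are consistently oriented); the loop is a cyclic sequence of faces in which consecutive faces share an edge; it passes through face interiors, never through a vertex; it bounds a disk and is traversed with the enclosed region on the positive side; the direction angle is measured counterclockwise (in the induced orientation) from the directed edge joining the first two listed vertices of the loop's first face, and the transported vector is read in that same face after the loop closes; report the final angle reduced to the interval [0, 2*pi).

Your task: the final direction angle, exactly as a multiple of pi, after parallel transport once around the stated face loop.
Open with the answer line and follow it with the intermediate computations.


Answer: final direction angle = (5/3)*pi

enclosed vertex P2: corner angles sum to (7/3)*pi, defect = 2*pi - (7/3)*pi = -pi/3
the final direction is the initial angle plus the enclosed defects, taken mod 2*pi in the induced orientation
final angle = 0 - pi/3 = (5/3)*pi (mod 2*pi)


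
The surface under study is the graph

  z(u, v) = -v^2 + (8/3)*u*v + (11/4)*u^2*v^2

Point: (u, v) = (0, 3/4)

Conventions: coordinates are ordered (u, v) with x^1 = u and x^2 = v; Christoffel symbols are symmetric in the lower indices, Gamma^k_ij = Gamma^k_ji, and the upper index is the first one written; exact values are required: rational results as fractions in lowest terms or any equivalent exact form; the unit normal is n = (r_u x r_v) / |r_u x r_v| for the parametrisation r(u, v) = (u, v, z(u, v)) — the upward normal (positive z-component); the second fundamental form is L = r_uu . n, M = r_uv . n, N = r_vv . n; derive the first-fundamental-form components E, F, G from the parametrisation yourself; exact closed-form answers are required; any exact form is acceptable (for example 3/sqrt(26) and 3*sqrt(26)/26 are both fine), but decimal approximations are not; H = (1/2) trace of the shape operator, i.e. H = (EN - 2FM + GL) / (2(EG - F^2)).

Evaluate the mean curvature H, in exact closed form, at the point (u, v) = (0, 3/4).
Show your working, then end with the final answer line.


z_u = 2, z_v = -3/2, z_uu = 99/32, z_uv = 8/3, z_vv = -2
E = 5, F = -3, G = 13/4; answer radicand W^2 = 29/4
unnormalised second-form numerators: l = 99/32, m = 8/3, n = -2; L = l/sqrt(29/4), and similarly M = m/sqrt(W^2), N = n/sqrt(W^2)
H = (E*n - 2*F*m + G*l) / (2*(EG - F^2)*sqrt(W^2)); E*n - 2*F*m + G*l = 2055/128, EG - F^2 = 29/4, so H = (2055/1856)/sqrt(29/4)

Answer: H = 2055*sqrt(29)/26912


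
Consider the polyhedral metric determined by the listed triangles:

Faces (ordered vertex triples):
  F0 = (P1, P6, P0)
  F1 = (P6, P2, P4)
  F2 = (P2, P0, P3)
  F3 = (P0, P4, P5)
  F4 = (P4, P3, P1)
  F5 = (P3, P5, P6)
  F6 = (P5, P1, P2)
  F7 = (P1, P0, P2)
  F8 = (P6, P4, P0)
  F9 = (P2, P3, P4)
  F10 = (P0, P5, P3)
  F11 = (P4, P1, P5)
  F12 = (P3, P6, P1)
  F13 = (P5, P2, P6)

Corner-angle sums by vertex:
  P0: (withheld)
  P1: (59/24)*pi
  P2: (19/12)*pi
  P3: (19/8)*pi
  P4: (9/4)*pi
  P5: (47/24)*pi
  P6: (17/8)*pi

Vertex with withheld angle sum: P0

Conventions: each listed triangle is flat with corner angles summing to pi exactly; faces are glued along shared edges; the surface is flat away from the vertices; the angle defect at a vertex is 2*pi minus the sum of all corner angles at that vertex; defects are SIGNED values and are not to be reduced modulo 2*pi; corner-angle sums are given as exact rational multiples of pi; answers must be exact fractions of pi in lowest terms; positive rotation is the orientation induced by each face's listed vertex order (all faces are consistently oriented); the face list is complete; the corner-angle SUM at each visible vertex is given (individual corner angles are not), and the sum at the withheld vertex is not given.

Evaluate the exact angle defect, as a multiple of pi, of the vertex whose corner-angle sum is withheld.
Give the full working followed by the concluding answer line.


V = 7, E = 21, F = 14; chi = V - E + F = 0
Gauss-Bonnet: total defect = 2*pi*chi = 0; visible defects sum to (-3/4)*pi

Answer: defect(P0) = (3/4)*pi


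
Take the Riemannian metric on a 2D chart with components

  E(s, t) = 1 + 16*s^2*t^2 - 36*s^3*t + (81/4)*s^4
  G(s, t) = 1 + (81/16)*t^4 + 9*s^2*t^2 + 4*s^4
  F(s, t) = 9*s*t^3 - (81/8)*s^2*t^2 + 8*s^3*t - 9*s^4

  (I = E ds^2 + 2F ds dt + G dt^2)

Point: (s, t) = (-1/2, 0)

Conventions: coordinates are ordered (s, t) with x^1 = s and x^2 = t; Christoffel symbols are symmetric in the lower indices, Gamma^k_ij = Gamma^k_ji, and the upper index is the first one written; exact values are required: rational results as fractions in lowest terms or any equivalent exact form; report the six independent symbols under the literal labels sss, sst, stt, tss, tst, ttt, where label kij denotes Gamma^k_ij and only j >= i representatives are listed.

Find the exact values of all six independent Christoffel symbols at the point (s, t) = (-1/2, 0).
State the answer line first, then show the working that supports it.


Answer: Gamma_sss = -324/161, Gamma_sst = 144/161, Gamma_stt = 0, Gamma_tss = 144/161, Gamma_tst = -64/161, Gamma_ttt = 0

E = 145/64, F = -9/16, G = 5/4 at the point
E_s = -81/8, E_t = 9/2, F_s = 9/2, F_t = -1, G_s = -2, G_t = 0
EG - F^2 = 161/64;  g^inv = (64/161) * [[5/4, 9/16], [9/16, 145/64]]
first-kind symbols [ij,l] = (1/2)(d_i g_jl + d_j g_il - d_l g_ij): [ss,s] = E_s/2 = -81/16, [ss,t] = F_s - E_t/2 = 9/4, [st,s] = E_t/2 = 9/4, [st,t] = G_s/2 = -1, [tt,s] = F_t - G_s/2 = 0, [tt,t] = G_t/2 = 0
Gamma^s_ij = (G*[ij,s] - F*[ij,t])/(EG - F^2), Gamma^t_ij = (E*[ij,t] - F*[ij,s])/(EG - F^2)


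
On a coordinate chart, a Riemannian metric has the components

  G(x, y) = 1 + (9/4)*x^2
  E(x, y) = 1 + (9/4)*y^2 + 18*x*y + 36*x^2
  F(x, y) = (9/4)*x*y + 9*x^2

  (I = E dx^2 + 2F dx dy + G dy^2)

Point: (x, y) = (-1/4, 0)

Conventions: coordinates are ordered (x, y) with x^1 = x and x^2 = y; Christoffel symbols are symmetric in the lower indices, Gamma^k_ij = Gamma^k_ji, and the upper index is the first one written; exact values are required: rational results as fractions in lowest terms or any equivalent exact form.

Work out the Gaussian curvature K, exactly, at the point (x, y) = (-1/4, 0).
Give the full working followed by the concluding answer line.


E = 13/4, F = 9/16, G = 73/64, EG - F^2 = 217/64 at the point
E_x = -18, E_y = -9/2, F_x = -9/2, F_y = -9/16, G_x = -9/8, G_y = 0
E_yy = 9/2, F_xy = 9/4, G_xx = 9/2
Using the Brioschi determinant formula for K from the metric derivatives:
M1 = [[-E_yy/2 + F_xy - G_xx/2, E_x/2, F_x - E_y/2], [F_y - G_x/2, E, F], [G_y/2, F, G]] = [[-9/4, -9, -9/4], [0, 13/4, 9/16], [0, 9/16, 73/64]]; det M1 = -1953/256
M2 = [[0, E_y/2, G_x/2], [E_y/2, E, F], [G_x/2, F, G]] = [[0, -9/4, -9/16], [-9/4, 13/4, 9/16], [-9/16, 9/16, 73/64]]; det M2 = -1377/256
det M1 - det M2 = -9/4; K = -9/4 / (217/64)^2 = -9216/47089

Answer: K = -9216/47089


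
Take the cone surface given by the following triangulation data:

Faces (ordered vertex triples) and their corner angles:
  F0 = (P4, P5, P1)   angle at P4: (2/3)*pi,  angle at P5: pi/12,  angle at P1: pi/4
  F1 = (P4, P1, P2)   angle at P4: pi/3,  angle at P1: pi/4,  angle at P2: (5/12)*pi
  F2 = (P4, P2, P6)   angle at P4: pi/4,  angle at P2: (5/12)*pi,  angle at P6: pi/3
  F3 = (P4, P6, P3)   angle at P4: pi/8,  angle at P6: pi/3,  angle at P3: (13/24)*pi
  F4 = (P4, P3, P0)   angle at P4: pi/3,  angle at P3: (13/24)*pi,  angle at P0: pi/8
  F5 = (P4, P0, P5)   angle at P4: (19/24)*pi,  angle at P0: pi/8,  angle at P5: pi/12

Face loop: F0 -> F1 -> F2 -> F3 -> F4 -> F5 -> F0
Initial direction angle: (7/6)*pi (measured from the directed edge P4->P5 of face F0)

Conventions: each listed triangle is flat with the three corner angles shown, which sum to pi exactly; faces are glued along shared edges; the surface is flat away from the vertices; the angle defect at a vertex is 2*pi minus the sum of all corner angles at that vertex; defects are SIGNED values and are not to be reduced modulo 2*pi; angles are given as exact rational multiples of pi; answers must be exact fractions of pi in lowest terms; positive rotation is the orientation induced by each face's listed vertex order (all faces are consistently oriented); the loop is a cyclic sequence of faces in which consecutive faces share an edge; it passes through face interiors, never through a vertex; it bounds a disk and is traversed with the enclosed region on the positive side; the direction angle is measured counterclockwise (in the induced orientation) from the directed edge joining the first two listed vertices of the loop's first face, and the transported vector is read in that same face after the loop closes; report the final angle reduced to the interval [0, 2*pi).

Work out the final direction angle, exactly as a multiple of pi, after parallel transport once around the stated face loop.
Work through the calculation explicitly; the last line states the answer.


enclosed vertex P4: corner angles sum to (5/2)*pi, defect = 2*pi - (5/2)*pi = -pi/2
summing the enclosed defects onto the initial angle, mod 2*pi in the induced orientation:
final angle = (7/6)*pi - pi/2 = (2/3)*pi (mod 2*pi)

Answer: final direction angle = (2/3)*pi


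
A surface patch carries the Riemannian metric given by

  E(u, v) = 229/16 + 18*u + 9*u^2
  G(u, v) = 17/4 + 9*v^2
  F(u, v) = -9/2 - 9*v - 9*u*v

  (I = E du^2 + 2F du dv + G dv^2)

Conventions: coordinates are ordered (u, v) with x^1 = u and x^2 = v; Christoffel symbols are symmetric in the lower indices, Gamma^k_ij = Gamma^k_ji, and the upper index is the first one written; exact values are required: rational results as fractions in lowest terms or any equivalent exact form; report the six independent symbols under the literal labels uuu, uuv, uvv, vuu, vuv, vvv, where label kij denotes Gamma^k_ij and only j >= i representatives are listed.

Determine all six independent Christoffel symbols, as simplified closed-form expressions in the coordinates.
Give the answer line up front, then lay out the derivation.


Answer: Gamma_uuu = (2448*u - 2592*v + 2448)/(2448*u^2 - 5184*u*v + 4896*u + 3060*v^2 - 5184*v + 2597), Gamma_uuv = 0, Gamma_uvv = (-2448*u + 2592*v - 2448)/(2448*u^2 - 5184*u*v + 4896*u + 3060*v^2 - 5184*v + 2597), Gamma_vuu = (2592*u - 3060*v + 2592)/(2448*u^2 - 5184*u*v + 4896*u + 3060*v^2 - 5184*v + 2597), Gamma_vuv = 0, Gamma_vvv = (-2592*u + 3060*v - 2592)/(2448*u^2 - 5184*u*v + 4896*u + 3060*v^2 - 5184*v + 2597)

E = 229/16 + 18*u + 9*u^2; F = -9/2 - 9*v - 9*u*v; G = 17/4 + 9*v^2
Gamma^k_ij = (1/2) g^{kl} (d_i g_jl + d_j g_il - d_l g_ij), with g^inv = (1/(EG-F^2)) [[G, -F], [-F, E]]
first partials: E_u = 18 + 18*u, E_v = 0, F_u = -9*v, F_v = -9 - 9*u, G_u = 0, G_v = 18*v
D = EG - F^2 = 2597/64 - 81*v + (153/2)*u + (765/16)*v^2 - 81*u*v + (153/4)*u^2
expanded: Gamma^u_uu = (G E_u - 2F F_u + F E_v)/(2D), Gamma^u_uv = (G E_v - F G_u)/(2D), Gamma^u_vv = (2G F_v - G G_u - F G_v)/(2D), Gamma^v_uu = (2E F_u - E E_v - F E_u)/(2D), Gamma^v_uv = (E G_u - F E_v)/(2D), Gamma^v_vv = (E G_v - 2F F_v + F G_u)/(2D); substitute and cancel common factors


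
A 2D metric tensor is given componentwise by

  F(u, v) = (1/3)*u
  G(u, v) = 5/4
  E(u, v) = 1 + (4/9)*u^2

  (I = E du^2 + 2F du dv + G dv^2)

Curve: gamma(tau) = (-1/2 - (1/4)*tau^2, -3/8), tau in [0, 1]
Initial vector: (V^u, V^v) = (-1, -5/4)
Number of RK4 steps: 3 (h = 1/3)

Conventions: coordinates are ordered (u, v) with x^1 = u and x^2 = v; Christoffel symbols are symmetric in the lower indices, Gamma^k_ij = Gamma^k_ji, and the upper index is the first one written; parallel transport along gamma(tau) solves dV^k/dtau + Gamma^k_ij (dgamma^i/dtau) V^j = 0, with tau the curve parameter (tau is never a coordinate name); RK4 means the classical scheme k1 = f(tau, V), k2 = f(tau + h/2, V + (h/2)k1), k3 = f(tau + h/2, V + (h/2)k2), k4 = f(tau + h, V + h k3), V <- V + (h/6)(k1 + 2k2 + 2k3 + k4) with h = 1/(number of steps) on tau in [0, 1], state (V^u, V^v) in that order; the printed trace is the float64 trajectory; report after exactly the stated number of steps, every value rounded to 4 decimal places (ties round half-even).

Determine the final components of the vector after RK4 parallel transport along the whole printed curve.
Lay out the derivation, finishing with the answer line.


gamma'(tau) = (-(1/2)*tau, 0); f(tau, V)^k = -Gamma^k_ij(gamma(tau)) gamma'^i(tau) V^j; h = 1/3; intermediate values shown to 6 dp
curve data and Christoffel symbols at the stage parameters:
  tau = 0.000000: gamma = (-0.500000, -0.375000), gamma' = (0.000000, 0.000000); Gamma_uuu = -0.163265, Gamma_uuv = 0.000000, Gamma_uvv = 0.000000, Gamma_vuu = 0.244898, Gamma_vuv = 0.000000, Gamma_vvv = 0.000000
  tau = 0.166667: gamma = (-0.506944, -0.375000), gamma' = (-0.083333, 0.000000); Gamma_uuu = -0.165156, Gamma_uuv = 0.000000, Gamma_uvv = 0.000000, Gamma_vuu = 0.244340, Gamma_vuv = 0.000000, Gamma_vvv = 0.000000
  tau = 0.333333: gamma = (-0.527778, -0.375000), gamma' = (-0.166667, 0.000000); Gamma_uuu = -0.170744, Gamma_uuv = 0.000000, Gamma_uvv = 0.000000, Gamma_vuu = 0.242636, Gamma_vuv = 0.000000, Gamma_vvv = 0.000000
  tau = 0.500000: gamma = (-0.562500, -0.375000), gamma' = (-0.250000, 0.000000); Gamma_uuu = -0.179775, Gamma_uuv = 0.000000, Gamma_uvv = 0.000000, Gamma_vuu = 0.239700, Gamma_vuv = 0.000000, Gamma_vvv = 0.000000
  tau = 0.666667: gamma = (-0.611111, -0.375000), gamma' = (-0.333333, 0.000000); Gamma_uuu = -0.191814, Gamma_uuv = 0.000000, Gamma_uvv = 0.000000, Gamma_vuu = 0.235408, Gamma_vuv = 0.000000, Gamma_vvv = 0.000000
  tau = 0.833333: gamma = (-0.673611, -0.375000), gamma' = (-0.416667, 0.000000); Gamma_uuu = -0.206234, Gamma_uuv = 0.000000, Gamma_uvv = 0.000000, Gamma_vuu = 0.229621, Gamma_vuv = 0.000000, Gamma_vvv = 0.000000
  tau = 1.000000: gamma = (-0.750000, -0.375000), gamma' = (-0.500000, 0.000000); Gamma_uuu = -0.222222, Gamma_uuv = 0.000000, Gamma_uvv = 0.000000, Gamma_vuu = 0.222222, Gamma_vuv = 0.000000, Gamma_vvv = 0.000000
step 0: V^u = -1.0000, V^v = -1.2500
step 1: k1 = (0.000000, 0.000000), k2 = (0.013763, -0.020362), k3 = (0.013731, -0.020315), k4 = (0.028327, -0.040254); V <- V + (h/6)(k1 + 2k2 + 2k3 + k4): V^u = -0.9954, V^v = -1.2568
step 2: k1 = (0.028326, -0.040252), k2 = (0.044524, -0.059365), k3 = (0.044402, -0.059203), k4 = (0.062696, -0.076945); V <- V + (h/6)(k1 + 2k2 + 2k3 + k4): V^u = -0.9804, V^v = -1.2764
step 3: k1 = (0.062687, -0.076934), k2 = (0.083352, -0.092804), k3 = (0.083056, -0.092474), k4 = (0.105861, -0.105861); V <- V + (h/6)(k1 + 2k2 + 2k3 + k4): V^u = -0.9526, V^v = -1.3072

Answer: V^u = -0.9526, V^v = -1.3072


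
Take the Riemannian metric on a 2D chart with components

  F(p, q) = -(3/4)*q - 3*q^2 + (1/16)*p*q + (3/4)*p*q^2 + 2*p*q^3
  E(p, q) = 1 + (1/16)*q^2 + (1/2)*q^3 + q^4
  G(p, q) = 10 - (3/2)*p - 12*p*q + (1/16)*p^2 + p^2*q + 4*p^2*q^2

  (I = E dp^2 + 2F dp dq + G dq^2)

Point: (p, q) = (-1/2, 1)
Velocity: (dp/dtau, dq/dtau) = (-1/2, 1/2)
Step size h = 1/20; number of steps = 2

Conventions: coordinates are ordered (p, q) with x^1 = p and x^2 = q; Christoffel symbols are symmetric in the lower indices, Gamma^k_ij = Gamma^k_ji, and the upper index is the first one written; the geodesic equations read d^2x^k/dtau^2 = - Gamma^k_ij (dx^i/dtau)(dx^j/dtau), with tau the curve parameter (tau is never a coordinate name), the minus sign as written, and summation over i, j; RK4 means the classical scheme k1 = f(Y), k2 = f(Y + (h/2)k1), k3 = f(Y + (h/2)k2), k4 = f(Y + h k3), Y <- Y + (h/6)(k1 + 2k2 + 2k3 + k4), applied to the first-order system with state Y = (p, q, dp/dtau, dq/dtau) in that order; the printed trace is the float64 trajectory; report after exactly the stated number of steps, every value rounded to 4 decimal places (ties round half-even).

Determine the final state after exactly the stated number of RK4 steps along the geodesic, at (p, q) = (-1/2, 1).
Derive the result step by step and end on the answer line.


f(Y) = (dp/dtau, dq/dtau, -Gamma^p_ij Y'^i Y'^j, -Gamma^q_ij Y'^i Y'^j) with the Gammas evaluated at the stage position; h = 0.050000; intermediate values shown to 6 dp
step 0: p = -0.5000, q = 1.0000, dp/dtau = -0.5000, dq/dtau = 0.5000
step 1:
  k1: at (p, q) = (-0.500000, 1.000000), (dp/dtau, dq/dtau) = (-0.500000, 0.500000); Gamma_ppp = 0.000000, Gamma_ppq = 0.143655, Gamma_pqq = -0.063847, Gamma_qpp = 0.000000, Gamma_qpq = -0.474062, Gamma_qqq = 0.210694; k1 = (-0.500000, 0.500000, 0.087789, -0.289705)
  k2: at (p, q) = (-0.512500, 1.012500), (dp/dtau, dq/dtau) = (-0.497805, 0.492757); Gamma_ppp = 0.000000, Gamma_ppq = 0.145484, Gamma_pqq = -0.065548, Gamma_qpp = 0.000000, Gamma_qpq = -0.474135, Gamma_qqq = 0.213621; k2 = (-0.497805, 0.492757, 0.087289, -0.284477)
  k3: at (p, q) = (-0.512445, 1.012319), (dp/dtau, dq/dtau) = (-0.497818, 0.492888); Gamma_ppp = 0.000000, Gamma_ppq = 0.145441, Gamma_pqq = -0.065532, Gamma_qpp = 0.000000, Gamma_qpq = -0.474111, Gamma_qqq = 0.213621; k3 = (-0.497818, 0.492888, 0.087293, -0.284561)
  k4: at (p, q) = (-0.524891, 1.024644), (dp/dtau, dq/dtau) = (-0.495635, 0.485772); Gamma_ppp = 0.000000, Gamma_ppq = 0.147180, Gamma_pqq = -0.067198, Gamma_qpp = 0.000000, Gamma_qpq = -0.474075, Gamma_qqq = 0.216447; k4 = (-0.495635, 0.485772, 0.086729, -0.279358)
  Y <- Y + (h/6)(k1 + 2k2 + 2k3 + k4): p = -0.5249, q = 1.0246, dp/dtau = -0.4956, dq/dtau = 0.4858
step 2:
  k1: at (p, q) = (-0.524891, 1.024642), (dp/dtau, dq/dtau) = (-0.495636, 0.485774); Gamma_ppp = 0.000000, Gamma_ppq = 0.147180, Gamma_pqq = -0.067198, Gamma_qpp = 0.000000, Gamma_qpq = -0.474074, Gamma_qqq = 0.216447; k1 = (-0.495636, 0.485774, 0.086729, -0.279359)
  k2: at (p, q) = (-0.537282, 1.036787), (dp/dtau, dq/dtau) = (-0.493468, 0.478790); Gamma_ppp = 0.000000, Gamma_ppq = 0.148828, Gamma_pqq = -0.068827, Gamma_qpp = 0.000000, Gamma_qpq = -0.473933, Gamma_qqq = 0.219176; k2 = (-0.493468, 0.478790, 0.086105, -0.274193)
  k3: at (p, q) = (-0.537227, 1.036612), (dp/dtau, dq/dtau) = (-0.493483, 0.478919); Gamma_ppp = 0.000000, Gamma_ppq = 0.148788, Gamma_pqq = -0.068812, Gamma_qpp = 0.000000, Gamma_qpq = -0.473912, Gamma_qqq = 0.219177; k3 = (-0.493483, 0.478919, 0.086111, -0.274278)
  k4: at (p, q) = (-0.549565, 1.048588), (dp/dtau, dq/dtau) = (-0.491330, 0.472060); Gamma_ppp = 0.000000, Gamma_ppq = 0.150351, Gamma_pqq = -0.070406, Gamma_qpp = 0.000000, Gamma_qpq = -0.473675, Gamma_qqq = 0.221811; k4 = (-0.491330, 0.472060, 0.085433, -0.269154)
  Y <- Y + (h/6)(k1 + 2k2 + 2k3 + k4): p = -0.5496, q = 1.0486, dp/dtau = -0.4913, dq/dtau = 0.4721

Answer: p = -0.5496, q = 1.0486, dp/dtau = -0.4913, dq/dtau = 0.4721


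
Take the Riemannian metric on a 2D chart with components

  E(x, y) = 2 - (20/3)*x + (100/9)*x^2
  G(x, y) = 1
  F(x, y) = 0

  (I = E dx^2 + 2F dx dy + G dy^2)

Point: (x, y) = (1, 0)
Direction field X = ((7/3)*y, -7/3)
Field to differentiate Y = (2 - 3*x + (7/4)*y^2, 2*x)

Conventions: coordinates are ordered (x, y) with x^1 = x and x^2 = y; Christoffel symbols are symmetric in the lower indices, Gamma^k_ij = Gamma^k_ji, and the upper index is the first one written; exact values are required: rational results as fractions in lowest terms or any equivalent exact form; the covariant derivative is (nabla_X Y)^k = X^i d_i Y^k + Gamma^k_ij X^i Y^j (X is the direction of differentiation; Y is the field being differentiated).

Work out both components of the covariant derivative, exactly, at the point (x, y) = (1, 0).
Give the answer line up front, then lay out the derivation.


Answer: (nabla_X Y)^x = 0, (nabla_X Y)^y = 0

E = 58/9, F = 0, G = 1 at the point
E_x = 140/9, E_y = 0, F_x = 0, F_y = 0, G_x = 0, G_y = 0
EG - F^2 = 58/9;  g^inv = (9/58) * [[1, 0], [0, 58/9]]
first-kind symbols [ij,l] = (1/2)(d_i g_jl + d_j g_il - d_l g_ij): [xx,x] = E_x/2 = 70/9, [xx,y] = F_x - E_y/2 = 0, [xy,x] = E_y/2 = 0, [xy,y] = G_x/2 = 0, [yy,x] = F_y - G_x/2 = 0, [yy,y] = G_y/2 = 0
Gamma^x_ij = (G*[ij,x] - F*[ij,y])/(EG - F^2), Gamma^y_ij = (E*[ij,y] - F*[ij,x])/(EG - F^2)
Gamma_xxx = 35/29, Gamma_xxy = 0, Gamma_xyy = 0, Gamma_yxx = 0, Gamma_yxy = 0, Gamma_yyy = 0
X = (0, -7/3), Y = (-1, 2) at the point


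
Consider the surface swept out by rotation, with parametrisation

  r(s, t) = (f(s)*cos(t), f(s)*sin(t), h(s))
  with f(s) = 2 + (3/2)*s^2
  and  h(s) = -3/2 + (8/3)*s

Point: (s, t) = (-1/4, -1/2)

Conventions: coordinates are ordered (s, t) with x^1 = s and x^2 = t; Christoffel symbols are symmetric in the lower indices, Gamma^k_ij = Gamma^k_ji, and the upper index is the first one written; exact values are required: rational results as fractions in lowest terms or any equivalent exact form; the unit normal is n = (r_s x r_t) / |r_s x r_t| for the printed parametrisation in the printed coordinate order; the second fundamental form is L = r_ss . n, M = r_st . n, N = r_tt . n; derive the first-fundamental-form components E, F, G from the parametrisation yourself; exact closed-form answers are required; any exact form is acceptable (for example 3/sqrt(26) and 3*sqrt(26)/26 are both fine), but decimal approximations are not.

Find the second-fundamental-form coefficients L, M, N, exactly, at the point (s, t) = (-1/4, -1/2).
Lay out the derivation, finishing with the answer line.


f = 67/32, f' = -3/4, f'' = 3, h' = 8/3, h'' = 0
E = 1105/144, F = 0, G = 4489/1024; answer radicand W^2 = 1105/144
unnormalised second-form numerators: l = -8, m = 0, n = 67/12; L = l/sqrt(1105/144), and similarly M = m/sqrt(W^2), N = n/sqrt(W^2)

Answer: L = -96*sqrt(1105)/1105, M = 0, N = 67*sqrt(1105)/1105


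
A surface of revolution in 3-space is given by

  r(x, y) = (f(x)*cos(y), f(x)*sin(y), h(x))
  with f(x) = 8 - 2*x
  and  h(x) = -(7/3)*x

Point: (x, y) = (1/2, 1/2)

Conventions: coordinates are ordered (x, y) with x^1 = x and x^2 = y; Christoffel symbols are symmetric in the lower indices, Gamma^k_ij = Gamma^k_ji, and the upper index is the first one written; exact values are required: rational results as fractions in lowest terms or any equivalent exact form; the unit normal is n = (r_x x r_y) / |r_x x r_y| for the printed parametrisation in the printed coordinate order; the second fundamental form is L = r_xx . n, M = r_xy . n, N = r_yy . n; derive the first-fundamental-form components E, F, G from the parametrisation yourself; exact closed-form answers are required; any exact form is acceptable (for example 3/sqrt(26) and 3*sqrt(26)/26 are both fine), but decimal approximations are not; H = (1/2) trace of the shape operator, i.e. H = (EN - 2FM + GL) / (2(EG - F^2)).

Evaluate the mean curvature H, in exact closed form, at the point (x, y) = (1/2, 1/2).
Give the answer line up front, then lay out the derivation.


Answer: H = -sqrt(85)/170

f = 7, f' = -2, f'' = 0, h' = -7/3, h'' = 0
E = 85/9, F = 0, G = 49; answer radicand W^2 = 85/9
unnormalised second-form numerators: l = 0, m = 0, n = -49/3; L = l/sqrt(85/9), and similarly M = m/sqrt(W^2), N = n/sqrt(W^2)
H = (E*n - 2*F*m + G*l) / (2*(EG - F^2)*sqrt(W^2)); E*n - 2*F*m + G*l = -4165/27, EG - F^2 = 4165/9, so H = (-1/6)/sqrt(85/9)


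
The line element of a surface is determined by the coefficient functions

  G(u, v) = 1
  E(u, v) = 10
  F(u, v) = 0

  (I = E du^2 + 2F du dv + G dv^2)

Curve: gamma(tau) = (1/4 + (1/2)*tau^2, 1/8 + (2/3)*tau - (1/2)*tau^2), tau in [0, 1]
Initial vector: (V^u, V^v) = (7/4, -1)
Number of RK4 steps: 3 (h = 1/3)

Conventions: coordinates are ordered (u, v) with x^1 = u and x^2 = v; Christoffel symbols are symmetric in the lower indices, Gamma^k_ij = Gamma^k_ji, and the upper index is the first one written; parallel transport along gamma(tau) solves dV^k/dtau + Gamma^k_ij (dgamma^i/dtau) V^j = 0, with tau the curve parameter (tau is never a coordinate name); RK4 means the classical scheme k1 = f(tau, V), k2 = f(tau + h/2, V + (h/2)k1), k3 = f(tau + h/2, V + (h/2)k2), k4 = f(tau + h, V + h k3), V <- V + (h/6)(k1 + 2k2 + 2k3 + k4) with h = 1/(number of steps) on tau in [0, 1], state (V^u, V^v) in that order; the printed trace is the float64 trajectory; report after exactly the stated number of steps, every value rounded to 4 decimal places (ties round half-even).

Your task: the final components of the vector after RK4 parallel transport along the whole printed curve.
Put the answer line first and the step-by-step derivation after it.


Answer: V^u = 1.7500, V^v = -1.0000

gamma'(tau) = (tau, 2/3 - tau); f(tau, V)^k = -Gamma^k_ij(gamma(tau)) gamma'^i(tau) V^j; h = 1/3; intermediate values shown to 6 dp
curve data and Christoffel symbols at the stage parameters:
  tau = 0.000000: gamma = (0.250000, 0.125000), gamma' = (0.000000, 0.666667); Gamma_uuu = 0.000000, Gamma_uuv = 0.000000, Gamma_uvv = 0.000000, Gamma_vuu = 0.000000, Gamma_vuv = 0.000000, Gamma_vvv = 0.000000
  tau = 0.166667: gamma = (0.263889, 0.222222), gamma' = (0.166667, 0.500000); Gamma_uuu = 0.000000, Gamma_uuv = 0.000000, Gamma_uvv = 0.000000, Gamma_vuu = 0.000000, Gamma_vuv = 0.000000, Gamma_vvv = 0.000000
  tau = 0.333333: gamma = (0.305556, 0.291667), gamma' = (0.333333, 0.333333); Gamma_uuu = 0.000000, Gamma_uuv = 0.000000, Gamma_uvv = 0.000000, Gamma_vuu = 0.000000, Gamma_vuv = 0.000000, Gamma_vvv = 0.000000
  tau = 0.500000: gamma = (0.375000, 0.333333), gamma' = (0.500000, 0.166667); Gamma_uuu = 0.000000, Gamma_uuv = 0.000000, Gamma_uvv = 0.000000, Gamma_vuu = 0.000000, Gamma_vuv = 0.000000, Gamma_vvv = 0.000000
  tau = 0.666667: gamma = (0.472222, 0.347222), gamma' = (0.666667, 0.000000); Gamma_uuu = 0.000000, Gamma_uuv = 0.000000, Gamma_uvv = 0.000000, Gamma_vuu = 0.000000, Gamma_vuv = 0.000000, Gamma_vvv = 0.000000
  tau = 0.833333: gamma = (0.597222, 0.333333), gamma' = (0.833333, -0.166667); Gamma_uuu = 0.000000, Gamma_uuv = 0.000000, Gamma_uvv = 0.000000, Gamma_vuu = 0.000000, Gamma_vuv = 0.000000, Gamma_vvv = 0.000000
  tau = 1.000000: gamma = (0.750000, 0.291667), gamma' = (1.000000, -0.333333); Gamma_uuu = 0.000000, Gamma_uuv = 0.000000, Gamma_uvv = 0.000000, Gamma_vuu = 0.000000, Gamma_vuv = 0.000000, Gamma_vvv = 0.000000
step 0: V^u = 1.7500, V^v = -1.0000
step 1: k1 = (0.000000, 0.000000), k2 = (0.000000, 0.000000), k3 = (0.000000, 0.000000), k4 = (0.000000, 0.000000); V <- V + (h/6)(k1 + 2k2 + 2k3 + k4): V^u = 1.7500, V^v = -1.0000
step 2: k1 = (0.000000, 0.000000), k2 = (0.000000, 0.000000), k3 = (0.000000, 0.000000), k4 = (0.000000, 0.000000); V <- V + (h/6)(k1 + 2k2 + 2k3 + k4): V^u = 1.7500, V^v = -1.0000
step 3: k1 = (0.000000, 0.000000), k2 = (0.000000, 0.000000), k3 = (0.000000, 0.000000), k4 = (0.000000, 0.000000); V <- V + (h/6)(k1 + 2k2 + 2k3 + k4): V^u = 1.7500, V^v = -1.0000


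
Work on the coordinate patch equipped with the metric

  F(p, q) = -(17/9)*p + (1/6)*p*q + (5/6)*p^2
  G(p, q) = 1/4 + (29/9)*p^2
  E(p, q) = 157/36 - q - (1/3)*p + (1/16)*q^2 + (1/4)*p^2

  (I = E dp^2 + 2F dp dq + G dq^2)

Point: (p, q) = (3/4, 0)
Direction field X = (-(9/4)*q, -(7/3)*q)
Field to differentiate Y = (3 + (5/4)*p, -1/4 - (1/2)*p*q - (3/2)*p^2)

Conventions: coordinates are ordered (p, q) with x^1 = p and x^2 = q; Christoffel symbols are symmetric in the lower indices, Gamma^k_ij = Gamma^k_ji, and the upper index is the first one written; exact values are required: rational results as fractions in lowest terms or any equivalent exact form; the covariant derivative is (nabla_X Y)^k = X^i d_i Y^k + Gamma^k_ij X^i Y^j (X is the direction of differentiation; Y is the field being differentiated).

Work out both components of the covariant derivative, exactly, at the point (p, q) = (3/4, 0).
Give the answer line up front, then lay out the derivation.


Answer: (nabla_X Y)^p = 0, (nabla_X Y)^q = 0

E = 2449/576, F = -91/96, G = 33/16 at the point
E_p = 1/24, E_q = -1, F_p = -23/36, F_q = 1/8, G_p = 29/6, G_q = 0
EG - F^2 = 9067/1152;  g^inv = (1152/9067) * [[33/16, 91/96], [91/96, 2449/576]]
first-kind symbols [ij,l] = (1/2)(d_i g_jl + d_j g_il - d_l g_ij): [pp,p] = E_p/2 = 1/48, [pp,q] = F_p - E_q/2 = -5/36, [pq,p] = E_q/2 = -1/2, [pq,q] = G_p/2 = 29/12, [qq,p] = F_q - G_p/2 = -55/24, [qq,q] = G_q/2 = 0
Gamma^p_ij = (G*[ij,p] - F*[ij,q])/(EG - F^2), Gamma^q_ij = (E*[ij,q] - F*[ij,p])/(EG - F^2)
Gamma_ppp = -613/54402, Gamma_ppq = 1451/9067, Gamma_pqq = -5445/9067, Gamma_qpp = -23671/326412, Gamma_qpq = 67745/54402, Gamma_qqq = -5005/18134
X = (0, 0), Y = (63/16, -35/32) at the point


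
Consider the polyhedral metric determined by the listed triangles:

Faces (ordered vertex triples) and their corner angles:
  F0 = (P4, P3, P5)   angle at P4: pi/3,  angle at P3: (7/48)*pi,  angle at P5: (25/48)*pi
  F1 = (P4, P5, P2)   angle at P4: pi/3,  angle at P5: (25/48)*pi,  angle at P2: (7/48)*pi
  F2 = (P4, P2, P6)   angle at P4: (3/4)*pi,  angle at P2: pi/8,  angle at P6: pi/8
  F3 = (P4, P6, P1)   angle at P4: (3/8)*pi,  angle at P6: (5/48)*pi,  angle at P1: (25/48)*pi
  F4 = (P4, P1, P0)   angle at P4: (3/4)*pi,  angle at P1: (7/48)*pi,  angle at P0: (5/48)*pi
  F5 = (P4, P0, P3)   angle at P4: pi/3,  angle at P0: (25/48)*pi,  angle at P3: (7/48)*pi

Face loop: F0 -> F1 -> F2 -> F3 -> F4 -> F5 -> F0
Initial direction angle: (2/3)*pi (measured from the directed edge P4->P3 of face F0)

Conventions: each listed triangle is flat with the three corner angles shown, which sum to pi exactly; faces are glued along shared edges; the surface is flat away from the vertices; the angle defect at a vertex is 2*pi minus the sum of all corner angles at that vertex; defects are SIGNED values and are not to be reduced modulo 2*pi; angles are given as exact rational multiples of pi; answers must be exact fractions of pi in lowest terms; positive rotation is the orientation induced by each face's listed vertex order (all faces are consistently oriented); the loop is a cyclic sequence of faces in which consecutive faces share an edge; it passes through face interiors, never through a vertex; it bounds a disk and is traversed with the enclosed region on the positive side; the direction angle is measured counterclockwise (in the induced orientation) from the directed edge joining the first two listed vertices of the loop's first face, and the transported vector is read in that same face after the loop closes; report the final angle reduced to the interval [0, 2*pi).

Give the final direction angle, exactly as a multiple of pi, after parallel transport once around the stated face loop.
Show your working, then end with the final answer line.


enclosed vertex P4: corner angles sum to (23/8)*pi, defect = 2*pi - (23/8)*pi = (-7/8)*pi
final direction = starting direction + enclosed defect total, reduced mod 2*pi (induced orientation)
final angle = (2/3)*pi - (7/8)*pi = (43/24)*pi (mod 2*pi)

Answer: final direction angle = (43/24)*pi


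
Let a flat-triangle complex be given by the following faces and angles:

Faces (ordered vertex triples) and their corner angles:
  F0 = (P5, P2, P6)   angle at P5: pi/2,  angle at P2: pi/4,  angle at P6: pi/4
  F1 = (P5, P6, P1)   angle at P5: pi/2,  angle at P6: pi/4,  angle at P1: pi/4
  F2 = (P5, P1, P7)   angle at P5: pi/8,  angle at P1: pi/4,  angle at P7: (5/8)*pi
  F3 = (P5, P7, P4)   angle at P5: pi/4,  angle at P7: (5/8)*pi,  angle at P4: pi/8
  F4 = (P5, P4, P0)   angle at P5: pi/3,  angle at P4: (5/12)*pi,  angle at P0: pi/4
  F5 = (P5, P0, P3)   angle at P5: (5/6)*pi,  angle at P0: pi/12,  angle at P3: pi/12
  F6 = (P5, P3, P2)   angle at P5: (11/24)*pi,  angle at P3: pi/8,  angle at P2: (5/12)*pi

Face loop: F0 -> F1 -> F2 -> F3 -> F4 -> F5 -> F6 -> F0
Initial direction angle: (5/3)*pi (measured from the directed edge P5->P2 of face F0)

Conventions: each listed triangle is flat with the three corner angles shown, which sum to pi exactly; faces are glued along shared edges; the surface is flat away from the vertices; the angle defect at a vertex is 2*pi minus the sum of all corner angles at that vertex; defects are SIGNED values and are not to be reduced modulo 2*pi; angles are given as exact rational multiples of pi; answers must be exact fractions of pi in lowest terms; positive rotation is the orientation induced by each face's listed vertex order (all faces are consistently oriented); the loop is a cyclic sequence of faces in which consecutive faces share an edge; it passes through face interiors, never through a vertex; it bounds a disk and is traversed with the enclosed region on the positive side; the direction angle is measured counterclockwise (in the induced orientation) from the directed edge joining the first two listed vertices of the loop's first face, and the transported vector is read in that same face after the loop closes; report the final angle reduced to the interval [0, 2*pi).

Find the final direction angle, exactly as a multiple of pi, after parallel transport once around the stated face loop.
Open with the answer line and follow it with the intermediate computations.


Answer: final direction angle = (2/3)*pi

enclosed vertex P5: corner angles sum to 3*pi, defect = 2*pi - 3*pi = -pi
the final direction is the initial angle plus the enclosed defects, taken mod 2*pi in the induced orientation
final angle = (5/3)*pi - pi = (2/3)*pi (mod 2*pi)


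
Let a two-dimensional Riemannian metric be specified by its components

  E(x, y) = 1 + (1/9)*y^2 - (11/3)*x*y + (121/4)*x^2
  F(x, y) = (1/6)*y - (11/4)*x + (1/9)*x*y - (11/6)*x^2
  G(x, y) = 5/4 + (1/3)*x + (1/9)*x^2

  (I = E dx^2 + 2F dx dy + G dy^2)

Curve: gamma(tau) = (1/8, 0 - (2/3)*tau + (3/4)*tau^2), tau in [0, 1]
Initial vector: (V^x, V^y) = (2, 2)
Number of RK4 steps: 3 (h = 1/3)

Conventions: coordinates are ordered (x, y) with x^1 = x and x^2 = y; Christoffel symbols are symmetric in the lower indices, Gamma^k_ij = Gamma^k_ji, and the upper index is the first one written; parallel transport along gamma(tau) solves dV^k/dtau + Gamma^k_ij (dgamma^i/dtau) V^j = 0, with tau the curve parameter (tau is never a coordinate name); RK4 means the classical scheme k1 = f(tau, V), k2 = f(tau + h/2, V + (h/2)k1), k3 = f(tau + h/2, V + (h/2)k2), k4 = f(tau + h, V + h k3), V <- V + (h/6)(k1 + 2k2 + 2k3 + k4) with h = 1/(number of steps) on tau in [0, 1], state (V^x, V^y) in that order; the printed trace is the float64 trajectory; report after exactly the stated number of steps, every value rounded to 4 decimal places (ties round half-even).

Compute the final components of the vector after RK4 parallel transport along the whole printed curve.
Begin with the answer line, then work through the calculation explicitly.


Answer: V^x = 2.0215, V^y = 1.9827

gamma'(tau) = (0, -2/3 + (3/2)*tau); f(tau, V)^k = -Gamma^k_ij(gamma(tau)) gamma'^i(tau) V^j; h = 1/3; intermediate values shown to 6 dp
curve data and Christoffel symbols at the stage parameters:
  tau = 0.000000: gamma = (0.125000, 0.000000), gamma' = (0.000000, -0.666667); Gamma_xxx = 2.141067, Gamma_xxy = -0.129762, Gamma_xyy = 0.000000, Gamma_yxx = -1.686901, Gamma_yxy = 0.102236, Gamma_yyy = 0.000000
  tau = 0.166667: gamma = (0.125000, -0.090278), gamma' = (0.000000, -0.416667); Gamma_xxx = 2.182529, Gamma_xxy = -0.132275, Gamma_xyy = 0.000000, Gamma_yxx = -1.647458, Gamma_yxy = 0.099846, Gamma_yyy = 0.000000
  tau = 0.333333: gamma = (0.125000, -0.138889), gamma' = (0.000000, -0.166667); Gamma_xxx = 2.203160, Gamma_xxy = -0.133525, Gamma_xyy = 0.000000, Gamma_yxx = -1.626307, Gamma_yxy = 0.098564, Gamma_yyy = 0.000000
  tau = 0.500000: gamma = (0.125000, -0.145833), gamma' = (0.000000, 0.083333); Gamma_xxx = 2.206012, Gamma_xxy = -0.133698, Gamma_xyy = 0.000000, Gamma_yxx = -1.623292, Gamma_yxy = 0.098381, Gamma_yyy = 0.000000
  tau = 0.666667: gamma = (0.125000, -0.111111), gamma' = (0.000000, 0.333333); Gamma_xxx = 2.191514, Gamma_xxy = -0.132819, Gamma_xyy = 0.000000, Gamma_yxx = -1.638384, Gamma_yxy = 0.099296, Gamma_yyy = 0.000000
  tau = 0.833333: gamma = (0.125000, -0.034722), gamma' = (0.000000, 0.583333); Gamma_xxx = 2.157506, Gamma_xxy = -0.130758, Gamma_xyy = 0.000000, Gamma_yxx = -1.671710, Gamma_yxy = 0.101316, Gamma_yyy = 0.000000
  tau = 1.000000: gamma = (0.125000, 0.083333), gamma' = (0.000000, 0.833333); Gamma_xxx = 2.099038, Gamma_xxy = -0.127214, Gamma_xyy = 0.000000, Gamma_yxx = -1.723420, Gamma_yxy = 0.104450, Gamma_yyy = 0.000000
step 0: V^x = 2.0000, V^y = 2.0000
step 1: k1 = (-0.173015, 0.136315), k2 = (-0.108639, 0.082005), k3 = (-0.109231, 0.082452), k4 = (-0.043698, 0.032257); V <- V + (h/6)(k1 + 2k2 + 2k3 + k4): V^x = 1.9638, V^y = 2.0276
step 2: k1 = (-0.043702, 0.032259), k2 = (0.021798, -0.016040), k3 = (0.021920, -0.016130), k4 = (0.087265, -0.065239); V <- V + (h/6)(k1 + 2k2 + 2k3 + k4): V^x = 1.9710, V^y = 2.0222
step 3: k1 = (0.087263, -0.065238), k2 = (0.151451, -0.117349), k3 = (0.152267, -0.117981), k4 = (0.214334, -0.175979); V <- V + (h/6)(k1 + 2k2 + 2k3 + k4): V^x = 2.0215, V^y = 1.9827
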